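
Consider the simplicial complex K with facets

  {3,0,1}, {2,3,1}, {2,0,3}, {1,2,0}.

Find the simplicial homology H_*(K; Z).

Fix the vertex order 0 < 1 < 2 < 3 and write every simplex with vertices in increasing order. Then dim K = 2 and the simplices of K are:

  0-simplices (4): [0], [1], [2], [3]
  1-simplices (6): [0,1], [0,2], [0,3], [1,2], [1,3], [2,3]
  2-simplices (4): [0,1,2], [0,1,3], [0,2,3], [1,2,3]

so the chain groups are C_0 ≅ Z^4, C_1 ≅ Z^6, C_2 ≅ Z^4.

The boundary map ∂_1: C_1 → C_0 sends each edge [p,q] (with p < q) to q − p. For instance
  ∂[1,2] = [2] − [1].
As a 4×6 matrix over Z this has rank 3, with invariant factors (1,1,1).

The boundary map ∂_2: C_2 → C_1 sends each 2-simplex [p,q,r] to [q,r] − [p,r] + [p,q]. For instance
  ∂[0,2,3] = [2,3] − [0,3] + [0,2],
  ∂[0,1,2] = [1,2] − [0,2] + [0,1].
The 6×4 boundary matrix has rank 3 and Smith normal form diag(1,1,1).

Now H_k = ker ∂_k / im ∂_{k+1}, so:

  H_0: rank C_0 − rank ∂_1 = 4 − 3 = 1, and the invariant factors of ∂_1 are all 1, so H_0 = Z.
  H_1: rank ker ∂_1 − rank ∂_2 = (6 − 3) − 3 = 0, and the invariant factors of ∂_2 are all 1, so H_1 = 0.
  H_2: rank ker ∂_2 − rank ∂_3 = (4 − 3) − 0 = 1, and there is no ∂_3, so H_2 = Z.

H_0 ≅ Z,  H_1 = 0,  H_2 ≅ Z.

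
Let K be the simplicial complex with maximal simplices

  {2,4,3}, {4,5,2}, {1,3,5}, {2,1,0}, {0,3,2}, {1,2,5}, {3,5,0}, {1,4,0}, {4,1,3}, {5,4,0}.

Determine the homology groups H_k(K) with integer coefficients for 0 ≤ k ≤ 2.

K has 6 vertices, 15 edges, 10 triangles.
rank ∂_0 = 0, rank ∂_1 = 5 ⇒ b_0 = 6 − 0 − 5 = 1; all invariant factors of ∂_1 are 1 so no torsion. So H_0 = Z.
rank ∂_1 = 5, rank ∂_2 = 10 ⇒ b_1 = 15 − 5 − 10 = 0; ∂_2 has invariant factor(s) [2] giving torsion. So H_1 = Z/2.
rank ∂_2 = 10, rank ∂_3 = 0 ⇒ b_2 = 10 − 10 − 0 = 0. So H_2 = 0.

H_0 ≅ Z,  H_1 ≅ Z/2,  H_2 = 0.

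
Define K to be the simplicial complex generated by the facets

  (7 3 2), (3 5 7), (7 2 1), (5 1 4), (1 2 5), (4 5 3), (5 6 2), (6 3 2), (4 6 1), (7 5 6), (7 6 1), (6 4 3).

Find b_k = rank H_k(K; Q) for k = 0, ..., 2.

b_0 = 1, b_1 = 0, b_2 = 0.

Fix the vertex order 1 < 2 < 3 < 4 < 5 < 6 < 7 and write every simplex with vertices in increasing order. Then dim K = 2 and the simplices of K are:

  0-simplices (7): [1], [2], [3], [4], [5], [6], [7]
  1-simplices (18): [1,2], [1,4], [1,5], [1,6], [1,7], [2,3], [2,5], [2,6], [2,7], [3,4], [3,5], [3,6], [3,7], [4,5], [4,6], [5,6], [5,7], [6,7]
  2-simplices (12): [1,2,5], [1,2,7], [1,4,5], [1,4,6], [1,6,7], [2,3,6], [2,3,7], [2,5,6], [3,4,5], [3,4,6], [3,5,7], [5,6,7]

so the chain groups are C_0 ≅ Z^7, C_1 ≅ Z^18, C_2 ≅ Z^12.

The boundary map ∂_1: C_1 → C_0 maps an edge to its endpoints' difference, ∂[p,q] = q − p. For instance
  ∂[2,6] = [6] − [2].
The 7×18 boundary matrix has rank 6 and Smith normal form diag(1,1,1,1,1,1).

∂_2: C_2 → C_1 sends each 2-simplex [p,q,r] to [q,r] − [p,r] + [p,q]. For instance
  ∂[3,4,6] = [4,6] − [3,6] + [3,4],
  ∂[5,6,7] = [6,7] − [5,7] + [5,6].
The 18×12 boundary matrix has rank 12 and Smith normal form diag(1,1,1,1,1,1,1,1,1,1,1,2).

Now H_k = ker ∂_k / im ∂_{k+1}, so:

  H_0: rank C_0 − rank ∂_1 = 7 − 6 = 1, and the invariant factors of ∂_1 are all 1, so H_0 ≅ Z.
  H_1: rank ker ∂_1 − rank ∂_2 = (18 − 6) − 12 = 0, and ∂_2 has invariant factor 2 > 1, so H_1 ≅ Z/2.
  H_2: rank ker ∂_2 − rank ∂_3 = (12 − 12) − 0 = 0, and there is no ∂_3, so H_2 ≅ 0.

As a check, the Euler characteristic is 7 − 18 + 12 = 1, which agrees with 1 − 0 + 0 = 1.
(K is a triangulation of the real projective plane RP^2.)

Hence the Betti numbers are b_0 = 1, b_1 = 0, b_2 = 0.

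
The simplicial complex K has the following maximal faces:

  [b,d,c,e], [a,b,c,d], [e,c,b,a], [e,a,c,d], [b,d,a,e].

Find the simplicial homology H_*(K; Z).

H_0 = Z,  H_1 = 0,  H_2 = 0,  H_3 = Z.

K has 5 vertices, 10 edges, 10 triangles, 5 3-simplices.
rank ∂_0 = 0, rank ∂_1 = 4 ⇒ b_0 = 5 − 0 − 4 = 1; all invariant factors of ∂_1 are 1 so no torsion. So H_0 ≅ Z.
rank ∂_1 = 4, rank ∂_2 = 6 ⇒ b_1 = 10 − 4 − 6 = 0; all invariant factors of ∂_2 are 1 so no torsion. So H_1 ≅ 0.
rank ∂_2 = 6, rank ∂_3 = 4 ⇒ b_2 = 10 − 6 − 4 = 0; all invariant factors of ∂_3 are 1 so no torsion. So H_2 ≅ 0.
rank ∂_3 = 4, rank ∂_4 = 0 ⇒ b_3 = 5 − 4 − 0 = 1. So H_3 ≅ Z.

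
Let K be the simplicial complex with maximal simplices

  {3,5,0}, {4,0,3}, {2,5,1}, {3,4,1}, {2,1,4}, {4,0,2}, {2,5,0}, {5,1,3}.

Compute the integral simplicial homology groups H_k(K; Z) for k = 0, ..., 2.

H_0 = Z,  H_1 = 0,  H_2 = Z.

Take the total order 0 < 1 < 2 < 3 < 4 < 5 on the vertex set. Then K (dimension 2) consists of the simplices:

  0-simplices (6): [0], [1], [2], [3], [4], [5]
  1-simplices (12): [0,2], [0,3], [0,4], [0,5], [1,2], [1,3], [1,4], [1,5], [2,4], [2,5], [3,4], [3,5]
  2-simplices (8): [0,2,4], [0,2,5], [0,3,4], [0,3,5], [1,2,4], [1,2,5], [1,3,4], [1,3,5]

so the chain groups are C_0 ≅ Z^6, C_1 ≅ Z^12, C_2 ≅ Z^8.

Boundary ∂_1: C_1 → C_0 sends each edge [p,q] (with p < q) to q − p. For instance
  ∂[0,2] = [2] − [0].
The resulting 6×12 matrix has rank 5, and its Smith normal form has invariant factors (1,1,1,1,1).

The boundary map ∂_2: C_2 → C_1 maps a triangle to the signed sum of its edges. For instance
  ∂[1,3,5] = [3,5] − [1,5] + [1,3],
  ∂[1,2,4] = [2,4] − [1,4] + [1,2].
The 12×8 boundary matrix has rank 7 and Smith normal form diag(1,1,1,1,1,1,1).

Computing H_k = (kernel of ∂_k) / (image of ∂_{k+1}):

  H_0: rank C_0 − rank ∂_1 = 6 − 5 = 1, and the invariant factors of ∂_1 are all 1, so H_0 = Z.
  H_1: rank ker ∂_1 − rank ∂_2 = (12 − 5) − 7 = 0, and the invariant factors of ∂_2 are all 1, so H_1 = 0.
  H_2: rank ker ∂_2 − rank ∂_3 = (8 − 7) − 0 = 1, and there is no ∂_3, so H_2 = Z.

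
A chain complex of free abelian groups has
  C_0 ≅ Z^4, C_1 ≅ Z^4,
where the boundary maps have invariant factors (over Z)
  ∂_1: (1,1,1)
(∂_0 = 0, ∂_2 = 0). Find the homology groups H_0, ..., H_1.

H_0 = Z,  H_1 = Z.

H_0: b_0 = 4 − 0 − 3 = 1; torsion from ∂_1 factors > 1: none. So H_0 = Z.
H_1: b_1 = 4 − 3 − 0 = 1; torsion from ∂_2 factors > 1: none. So H_1 = Z.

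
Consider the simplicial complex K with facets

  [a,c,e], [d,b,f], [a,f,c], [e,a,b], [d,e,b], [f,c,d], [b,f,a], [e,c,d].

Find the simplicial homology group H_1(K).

H_1 = 0.

Take the total order a < b < c < d < e < f on the vertex set. Then K (dimension 2) consists of the simplices:

  0-simplices (6): a, b, c, d, e, f
  1-simplices (12): ab, ac, ae, af, bd, be, bf, cd, ce, cf, de, df
  2-simplices (8): abe, abf, ace, acf, bde, bdf, cde, cdf

Hence C_0 ≅ Z^6, C_1 ≅ Z^12, C_2 ≅ Z^8.

The boundary map ∂_1: C_1 → C_0 maps an edge to its endpoints' difference, ∂[p,q] = q − p.
This gives a 6×12 integer matrix of rank 5; reducing to Smith normal form yields diagonal entries (1,1,1,1,1).

The boundary map ∂_2: C_2 → C_1 maps a triangle to the signed sum of its edges. For instance
  ∂ace = ce − ae + ac,
  ∂cde = de − ce + cd.
This gives a 12×8 integer matrix of rank 7; reducing to Smith normal form yields diagonal entries (1,1,1,1,1,1,1).

Computing H_k = (kernel of ∂_k) / (image of ∂_{k+1}):

  H_1: rank ker ∂_1 − rank ∂_2 = (12 − 5) − 7 = 0, and the invariant factors of ∂_2 are all 1, so H_1 = 0.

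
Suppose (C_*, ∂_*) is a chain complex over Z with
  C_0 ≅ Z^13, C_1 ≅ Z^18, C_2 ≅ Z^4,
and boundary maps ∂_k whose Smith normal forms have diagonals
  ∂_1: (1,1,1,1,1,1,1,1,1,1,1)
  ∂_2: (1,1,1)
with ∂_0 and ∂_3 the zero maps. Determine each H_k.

H_0: b_0 = 13 − 0 − 11 = 2; torsion from ∂_1 factors > 1: none. So H_0 ≅ Z^2.
H_1: b_1 = 18 − 11 − 3 = 4; torsion from ∂_2 factors > 1: none. So H_1 ≅ Z^4.
H_2: b_2 = 4 − 3 − 0 = 1; torsion from ∂_3 factors > 1: none. So H_2 ≅ Z.

H_0 ≅ Z^2,  H_1 ≅ Z^4,  H_2 ≅ Z.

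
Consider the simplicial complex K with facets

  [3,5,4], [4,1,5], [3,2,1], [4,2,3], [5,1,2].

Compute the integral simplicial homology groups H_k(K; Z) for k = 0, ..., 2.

Order the vertices as 1 < 2 < 3 < 4 < 5. Listing each simplex with vertices in this order, K has dimension 2 with simplices:

  0-simplices (5): [1], [2], [3], [4], [5]
  1-simplices (10): [1,2], [1,3], [1,4], [1,5], [2,3], [2,4], [2,5], [3,4], [3,5], [4,5]
  2-simplices (5): [1,2,3], [1,2,5], [1,4,5], [2,3,4], [3,4,5]

so the chain groups are C_0 ≅ Z^5, C_1 ≅ Z^10, C_2 ≅ Z^5.

Boundary ∂_1: C_1 → C_0 maps an edge to its endpoints' difference, ∂[p,q] = q − p. For instance
  ∂[3,4] = [4] − [3].
The resulting 5×10 matrix has rank 4, and its Smith normal form has invariant factors (1,1,1,1).

∂_2: C_2 → C_1 acts by ∂[p,q,r] = [q,r] − [p,r] + [p,q]. For instance
  ∂[1,2,3] = [2,3] − [1,3] + [1,2],
  ∂[3,4,5] = [4,5] − [3,5] + [3,4].
The 10×5 boundary matrix has rank 5 and Smith normal form diag(1,1,1,1,1).

From H_k ≅ ker(∂_k) / im(∂_{k+1}) we obtain:

  H_0: rank C_0 − rank ∂_1 = 5 − 4 = 1, and the invariant factors of ∂_1 are all 1, so H_0 ≅ Z.
  H_1: rank ker ∂_1 − rank ∂_2 = (10 − 4) − 5 = 1, and the invariant factors of ∂_2 are all 1, so H_1 ≅ Z.
  H_2: rank ker ∂_2 − rank ∂_3 = (5 − 5) − 0 = 0, and there is no ∂_3, so H_2 ≅ 0.

H_0 ≅ Z,  H_1 ≅ Z,  H_2 = 0.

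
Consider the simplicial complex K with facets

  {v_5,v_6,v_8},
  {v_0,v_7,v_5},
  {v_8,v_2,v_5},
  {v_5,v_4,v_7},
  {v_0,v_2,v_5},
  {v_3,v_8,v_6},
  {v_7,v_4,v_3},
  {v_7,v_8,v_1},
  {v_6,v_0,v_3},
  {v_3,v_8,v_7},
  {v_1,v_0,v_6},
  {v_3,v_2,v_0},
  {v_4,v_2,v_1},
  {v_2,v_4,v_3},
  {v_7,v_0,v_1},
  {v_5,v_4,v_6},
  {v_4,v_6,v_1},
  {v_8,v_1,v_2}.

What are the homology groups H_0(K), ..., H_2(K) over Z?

K has 9 vertices, 27 edges, 18 triangles.
rank ∂_0 = 0, rank ∂_1 = 8 ⇒ b_0 = 9 − 0 − 8 = 1; all invariant factors of ∂_1 are 1 so no torsion. So H_0 = Z.
rank ∂_1 = 8, rank ∂_2 = 17 ⇒ b_1 = 27 − 8 − 17 = 2; all invariant factors of ∂_2 are 1 so no torsion. So H_1 = Z^2.
rank ∂_2 = 17, rank ∂_3 = 0 ⇒ b_2 = 18 − 17 − 0 = 1. So H_2 = Z.

H_0 ≅ Z,  H_1 ≅ Z^2,  H_2 ≅ Z.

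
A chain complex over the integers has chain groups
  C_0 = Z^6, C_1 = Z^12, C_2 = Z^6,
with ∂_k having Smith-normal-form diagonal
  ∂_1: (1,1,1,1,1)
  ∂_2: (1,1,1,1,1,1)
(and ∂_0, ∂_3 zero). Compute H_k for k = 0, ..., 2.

H_0 = Z,  H_1 = Z,  H_2 = 0.

H_0: b_0 = 6 − 0 − 5 = 1; torsion from ∂_1 factors > 1: none. So H_0 = Z.
H_1: b_1 = 12 − 5 − 6 = 1; torsion from ∂_2 factors > 1: none. So H_1 = Z.
H_2: b_2 = 6 − 6 − 0 = 0; torsion from ∂_3 factors > 1: none. So H_2 = 0.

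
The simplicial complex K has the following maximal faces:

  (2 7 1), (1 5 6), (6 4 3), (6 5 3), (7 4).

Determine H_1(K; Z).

We work with the vertex ordering 1 < 2 < 3 < 4 < 5 < 6 < 7. The simplices of K, each written with vertices in increasing order, are:

  0-simplices (7): [1], [2], [3], [4], [5], [6], [7]
  1-simplices (11): [1,2], [1,5], [1,6], [1,7], [2,7], [3,4], [3,5], [3,6], [4,6], [4,7], [5,6]
  2-simplices (4): [1,2,7], [1,5,6], [3,4,6], [3,5,6]

so the chain groups are C_0 ≅ Z^7, C_1 ≅ Z^11, C_2 ≅ Z^4.

The boundary map ∂_1: C_1 → C_0 sends each edge [p,q] (with p < q) to q − p. For instance
  ∂[4,7] = [7] − [4].
As a 7×11 matrix over Z this has rank 6, with invariant factors (1,1,1,1,1,1).

∂_2: C_2 → C_1 acts by ∂[p,q,r] = [q,r] − [p,r] + [p,q]. For instance
  ∂[3,5,6] = [5,6] − [3,6] + [3,5],
  ∂[3,4,6] = [4,6] − [3,6] + [3,4].
As a 11×4 matrix over Z this has rank 4, with invariant factors (1,1,1,1).

From H_k ≅ ker(∂_k) / im(∂_{k+1}) we obtain:

  H_1: rank ker ∂_1 − rank ∂_2 = (11 − 6) − 4 = 1, and the invariant factors of ∂_2 are all 1, so H_1 ≅ Z.

H_1 ≅ Z.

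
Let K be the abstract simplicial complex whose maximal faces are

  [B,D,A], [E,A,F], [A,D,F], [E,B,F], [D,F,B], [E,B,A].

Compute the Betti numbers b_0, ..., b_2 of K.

b_0 = 1, b_1 = 0, b_2 = 1.

Order the vertices as A < B < D < E < F. Listing each simplex with vertices in this order, K has dimension 2 with simplices:

  0-simplices (5): A, B, D, E, F
  1-simplices (9): AB, AD, AE, AF, BD, BE, BF, DF, EF
  2-simplices (6): ABD, ABE, ADF, AEF, BDF, BEF

Hence C_0 ≅ Z^5, C_1 ≅ Z^9, C_2 ≅ Z^6.

The boundary map ∂_1: C_1 → C_0 is given by ∂[p,q] = [q] − [p]. For instance
  ∂BE = E − B.
As a 5×9 matrix over Z this has rank 4, with invariant factors (1,1,1,1).

The boundary map ∂_2: C_2 → C_1 acts by ∂[p,q,r] = [q,r] − [p,r] + [p,q]. For instance
  ∂BDF = DF − BF + BD,
  ∂ABE = BE − AE + AB.
The 9×6 boundary matrix has rank 5 and Smith normal form diag(1,1,1,1,1).

Computing H_k = (kernel of ∂_k) / (image of ∂_{k+1}):

  H_0: rank C_0 − rank ∂_1 = 5 − 4 = 1, and the invariant factors of ∂_1 are all 1, so H_0 = Z.
  H_1: rank ker ∂_1 − rank ∂_2 = (9 − 4) − 5 = 0, and the invariant factors of ∂_2 are all 1, so H_1 = 0.
  H_2: rank ker ∂_2 − rank ∂_3 = (6 − 5) − 0 = 1, and there is no ∂_3, so H_2 = Z.

Hence the Betti numbers are b_0 = 1, b_1 = 0, b_2 = 1.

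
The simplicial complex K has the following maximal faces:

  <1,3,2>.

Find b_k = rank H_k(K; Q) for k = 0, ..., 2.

b_0 = 1, b_1 = 0, b_2 = 0.

We work with the vertex ordering 1 < 2 < 3. The simplices of K, each written with vertices in increasing order, are:

  0-simplices (3): [1], [2], [3]
  1-simplices (3): [1,2], [1,3], [2,3]
  2-simplices (1): [1,2,3]

Hence C_0 ≅ Z^3, C_1 ≅ Z^3, C_2 ≅ Z^1.

∂_1: C_1 → C_0 is given by ∂[p,q] = [q] − [p]. For instance
  ∂[1,3] = [3] − [1].
The resulting 3×3 matrix has rank 2, and its Smith normal form has invariant factors (1,1).

∂_2: C_2 → C_1 sends each 2-simplex [p,q,r] to [q,r] − [p,r] + [p,q]. For instance
  ∂[1,2,3] = [2,3] − [1,3] + [1,2].
The resulting 3×1 matrix has rank 1, and its Smith normal form has invariant factors (1).

Computing H_k = (kernel of ∂_k) / (image of ∂_{k+1}):

  H_0: rank C_0 − rank ∂_1 = 3 − 2 = 1, and the invariant factors of ∂_1 are all 1, so H_0 = Z.
  H_1: rank ker ∂_1 − rank ∂_2 = (3 − 2) − 1 = 0, and the invariant factors of ∂_2 are all 1, so H_1 = 0.
  H_2: rank ker ∂_2 − rank ∂_3 = (1 − 1) − 0 = 0, and there is no ∂_3, so H_2 = 0.

Hence the Betti numbers are b_0 = 1, b_1 = 0, b_2 = 0.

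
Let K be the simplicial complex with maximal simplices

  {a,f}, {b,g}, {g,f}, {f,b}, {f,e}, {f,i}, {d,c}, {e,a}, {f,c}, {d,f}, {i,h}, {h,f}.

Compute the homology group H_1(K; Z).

H_1 ≅ Z^4.

Fix the vertex order a < b < c < d < e < f < g < h < i and write every simplex with vertices in increasing order. Then dim K = 1 and the simplices of K are:

  0-simplices (9): a, b, c, d, e, f, g, h, i
  1-simplices (12): ae, af, bf, bg, cd, cf, df, ef, fg, fh, fi, hi

Hence C_0 ≅ Z^9, C_1 ≅ Z^12.

The boundary map ∂_1: C_1 → C_0 is given by ∂[p,q] = [q] − [p].
The 9×12 boundary matrix has rank 8 and Smith normal form diag(1,1,1,1,1,1,1,1).

From H_k ≅ ker(∂_k) / im(∂_{k+1}) we obtain:

  H_1: rank ker ∂_1 − rank ∂_2 = (12 − 8) − 0 = 4, and there is no ∂_2, so H_1 = Z^4.

(K is a triangulation of a wedge of 4 circles.)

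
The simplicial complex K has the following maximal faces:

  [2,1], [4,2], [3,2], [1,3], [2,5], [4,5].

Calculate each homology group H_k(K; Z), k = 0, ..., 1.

H_0 = Z,  H_1 = Z^2.

Take the total order 1 < 2 < 3 < 4 < 5 on the vertex set. Then K (dimension 1) consists of the simplices:

  0-simplices (5): [1], [2], [3], [4], [5]
  1-simplices (6): [1,2], [1,3], [2,3], [2,4], [2,5], [4,5]

so the chain groups are C_0 ≅ Z^5, C_1 ≅ Z^6.

Boundary ∂_1: C_1 → C_0 maps an edge to its endpoints' difference, ∂[p,q] = q − p. For instance
  ∂[2,4] = [4] − [2].
The 5×6 boundary matrix has rank 4 and Smith normal form diag(1,1,1,1).

Computing H_k = (kernel of ∂_k) / (image of ∂_{k+1}):

  H_0: rank C_0 − rank ∂_1 = 5 − 4 = 1, and the invariant factors of ∂_1 are all 1, so H_0 ≅ Z.
  H_1: rank ker ∂_1 − rank ∂_2 = (6 − 4) − 0 = 2, and there is no ∂_2, so H_1 ≅ Z^2.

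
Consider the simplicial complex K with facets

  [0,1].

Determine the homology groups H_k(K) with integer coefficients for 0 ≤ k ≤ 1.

H_0 = Z,  H_1 = 0.

Order the vertices as 0 < 1. Listing each simplex with vertices in this order, K has dimension 1 with simplices:

  0-simplices (2): [0], [1]
  1-simplices (1): [0,1]

giving chain groups C_0 ≅ Z^2, C_1 ≅ Z^1.

∂_1: C_1 → C_0 is given by ∂[p,q] = [q] − [p]. For instance
  ∂[0,1] = [1] − [0].
This gives a 2×1 integer matrix of rank 1; reducing to Smith normal form yields diagonal entries (1).

Computing H_k = (kernel of ∂_k) / (image of ∂_{k+1}):

  H_0: rank C_0 − rank ∂_1 = 2 − 1 = 1, and the invariant factors of ∂_1 are all 1, so H_0 = Z.
  H_1: rank ker ∂_1 − rank ∂_2 = (1 − 1) − 0 = 0, and there is no ∂_2, so H_1 = 0.

As a check, the Euler characteristic is 2 − 1 = 1, which agrees with 1 − 0 = 1.
(K is a triangulation of the 1-simplex.)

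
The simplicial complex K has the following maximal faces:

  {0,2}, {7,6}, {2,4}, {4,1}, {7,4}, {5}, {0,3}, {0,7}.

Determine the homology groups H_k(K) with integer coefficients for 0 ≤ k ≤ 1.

H_0 ≅ Z^2,  H_1 ≅ Z.

Take the total order 0 < 1 < 2 < 3 < 4 < 5 < 6 < 7 on the vertex set. Then K (dimension 1) consists of the simplices:

  0-simplices (8): [0], [1], [2], [3], [4], [5], [6], [7]
  1-simplices (7): [0,2], [0,3], [0,7], [1,4], [2,4], [4,7], [6,7]

so the chain groups are C_0 ≅ Z^8, C_1 ≅ Z^7.

Boundary ∂_1: C_1 → C_0 maps an edge to its endpoints' difference, ∂[p,q] = q − p. For instance
  ∂[0,2] = [2] − [0].
This gives a 8×7 integer matrix of rank 6; reducing to Smith normal form yields diagonal entries (1,1,1,1,1,1).

Computing H_k = (kernel of ∂_k) / (image of ∂_{k+1}):

  H_0: rank C_0 − rank ∂_1 = 8 − 6 = 2, and the invariant factors of ∂_1 are all 1, so H_0 ≅ Z^2.
  H_1: rank ker ∂_1 − rank ∂_2 = (7 − 6) − 0 = 1, and there is no ∂_2, so H_1 ≅ Z.

As a check, the Euler characteristic is 8 − 7 = 1, which agrees with 2 − 1 = 1.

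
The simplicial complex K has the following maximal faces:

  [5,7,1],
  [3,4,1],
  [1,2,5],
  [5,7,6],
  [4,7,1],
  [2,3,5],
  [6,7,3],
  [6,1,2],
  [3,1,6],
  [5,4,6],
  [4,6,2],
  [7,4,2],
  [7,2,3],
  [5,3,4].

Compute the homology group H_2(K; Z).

We work with the vertex ordering 1 < 2 < 3 < 4 < 5 < 6 < 7. The simplices of K, each written with vertices in increasing order, are:

  0-simplices (7): [1], [2], [3], [4], [5], [6], [7]
  1-simplices (21): [1,2], [1,3], [1,4], [1,5], [1,6], [1,7], [2,3], [2,4], [2,5], [2,6], [2,7], [3,4], [3,5], [3,6], [3,7], [4,5], [4,6], [4,7], [5,6], [5,7], [6,7]
  2-simplices (14): [1,2,5], [1,2,6], [1,3,4], [1,3,6], [1,4,7], [1,5,7], [2,3,5], [2,3,7], [2,4,6], [2,4,7], [3,4,5], [3,6,7], [4,5,6], [5,6,7]

so the chain groups are C_0 ≅ Z^7, C_1 ≅ Z^21, C_2 ≅ Z^14.

The boundary map ∂_1: C_1 → C_0 is given by ∂[p,q] = [q] − [p].
As a 7×21 matrix over Z this has rank 6, with invariant factors (1,1,1,1,1,1).

The boundary map ∂_2: C_2 → C_1 sends each 2-simplex [p,q,r] to [q,r] − [p,r] + [p,q]. For instance
  ∂[1,3,6] = [3,6] − [1,6] + [1,3],
  ∂[4,5,6] = [5,6] − [4,6] + [4,5].
The resulting 21×14 matrix has rank 13, and its Smith normal form has invariant factors (1,1,1,1,1,1,1,1,1,1,1,1,1).

From H_k ≅ ker(∂_k) / im(∂_{k+1}) we obtain:

  H_2: rank ker ∂_2 − rank ∂_3 = (14 − 13) − 0 = 1, and there is no ∂_3, so H_2 ≅ Z.

H_2 ≅ Z.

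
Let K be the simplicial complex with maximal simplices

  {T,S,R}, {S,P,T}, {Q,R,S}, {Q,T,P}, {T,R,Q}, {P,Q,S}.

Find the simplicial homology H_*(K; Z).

Order the vertices as P < Q < R < S < T. Listing each simplex with vertices in this order, K has dimension 2 with simplices:

  0-simplices (5): P, Q, R, S, T
  1-simplices (9): PQ, PS, PT, QR, QS, QT, RS, RT, ST
  2-simplices (6): PQS, PQT, PST, QRS, QRT, RST

so the chain groups are C_0 ≅ Z^5, C_1 ≅ Z^9, C_2 ≅ Z^6.

∂_1: C_1 → C_0 is given by ∂[p,q] = [q] − [p]. For instance
  ∂ST = T − S.
As a 5×9 matrix over Z this has rank 4, with invariant factors (1,1,1,1).

The boundary map ∂_2: C_2 → C_1 acts by ∂[p,q,r] = [q,r] − [p,r] + [p,q]. For instance
  ∂QRS = RS − QS + QR,
  ∂PQT = QT − PT + PQ.
This gives a 9×6 integer matrix of rank 5; reducing to Smith normal form yields diagonal entries (1,1,1,1,1).

Now H_k = ker ∂_k / im ∂_{k+1}, so:

  H_0: rank C_0 − rank ∂_1 = 5 − 4 = 1, and the invariant factors of ∂_1 are all 1, so H_0 = Z.
  H_1: rank ker ∂_1 − rank ∂_2 = (9 − 4) − 5 = 0, and the invariant factors of ∂_2 are all 1, so H_1 = 0.
  H_2: rank ker ∂_2 − rank ∂_3 = (6 − 5) − 0 = 1, and there is no ∂_3, so H_2 = Z.

H_0 ≅ Z,  H_1 = 0,  H_2 ≅ Z.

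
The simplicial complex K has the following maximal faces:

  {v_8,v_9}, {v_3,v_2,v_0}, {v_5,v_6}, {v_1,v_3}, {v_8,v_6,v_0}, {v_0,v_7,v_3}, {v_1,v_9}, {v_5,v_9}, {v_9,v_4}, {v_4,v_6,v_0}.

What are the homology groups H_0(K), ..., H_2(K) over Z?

H_0 = Z,  H_1 = Z^3,  H_2 = 0.

Fix the vertex order v_0 < v_1 < v_2 < v_3 < v_4 < v_5 < v_6 < v_7 < v_8 < v_9 and write every simplex with vertices in increasing order. Then dim K = 2 and the simplices of K are:

  0-simplices (10): [v_0], [v_1], [v_2], [v_3], [v_4], [v_5], [v_6], [v_7], [v_8], [v_9]
  1-simplices (16): (16 of them)
  2-simplices (4): [v_0,v_2,v_3], [v_0,v_3,v_7], [v_0,v_4,v_6], [v_0,v_6,v_8]

Hence C_0 ≅ Z^10, C_1 ≅ Z^16, C_2 ≅ Z^4.

The boundary map ∂_1: C_1 → C_0 is given by ∂[p,q] = [q] − [p].
The 10×16 boundary matrix has rank 9 and Smith normal form diag(1,1,1,1,1,1,1,1,1).

The boundary map ∂_2: C_2 → C_1 sends each 2-simplex [p,q,r] to [q,r] − [p,r] + [p,q]. For instance
  ∂[v_0,v_3,v_7] = [v_3,v_7] − [v_0,v_7] + [v_0,v_3],
  ∂[v_0,v_4,v_6] = [v_4,v_6] − [v_0,v_6] + [v_0,v_4].
The 16×4 boundary matrix has rank 4 and Smith normal form diag(1,1,1,1).

Computing H_k = (kernel of ∂_k) / (image of ∂_{k+1}):

  H_0: rank C_0 − rank ∂_1 = 10 − 9 = 1, and the invariant factors of ∂_1 are all 1, so H_0 ≅ Z.
  H_1: rank ker ∂_1 − rank ∂_2 = (16 − 9) − 4 = 3, and the invariant factors of ∂_2 are all 1, so H_1 ≅ Z^3.
  H_2: rank ker ∂_2 − rank ∂_3 = (4 − 4) − 0 = 0, and there is no ∂_3, so H_2 ≅ 0.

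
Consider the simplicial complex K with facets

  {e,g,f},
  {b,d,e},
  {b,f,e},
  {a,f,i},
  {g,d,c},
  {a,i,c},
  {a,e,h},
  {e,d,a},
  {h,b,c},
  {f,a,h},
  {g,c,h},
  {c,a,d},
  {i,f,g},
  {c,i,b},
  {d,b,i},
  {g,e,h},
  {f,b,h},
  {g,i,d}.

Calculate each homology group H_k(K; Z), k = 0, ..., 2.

K has 9 vertices, 27 edges, 18 triangles.
rank ∂_0 = 0, rank ∂_1 = 8 ⇒ b_0 = 9 − 0 − 8 = 1; all invariant factors of ∂_1 are 1 so no torsion. So H_0 ≅ Z.
rank ∂_1 = 8, rank ∂_2 = 18 ⇒ b_1 = 27 − 8 − 18 = 1; ∂_2 has invariant factor(s) [2] giving torsion. So H_1 ≅ Z ⊕ Z/2Z.
rank ∂_2 = 18, rank ∂_3 = 0 ⇒ b_2 = 18 − 18 − 0 = 0. So H_2 ≅ 0.

H_0 = Z,  H_1 = Z ⊕ Z/2Z,  H_2 = 0.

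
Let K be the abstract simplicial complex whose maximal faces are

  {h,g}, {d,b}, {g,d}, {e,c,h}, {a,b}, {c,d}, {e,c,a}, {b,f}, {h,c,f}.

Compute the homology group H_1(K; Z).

H_1 ≅ Z^3.

We work with the vertex ordering a < b < c < d < e < f < g < h. The simplices of K, each written with vertices in increasing order, are:

  0-simplices (8): a, b, c, d, e, f, g, h
  1-simplices (13): ab, ac, ae, bd, bf, cd, ce, cf, ch, dg, eh, fh, gh
  2-simplices (3): ace, ceh, cfh

giving chain groups C_0 ≅ Z^8, C_1 ≅ Z^13, C_2 ≅ Z^3.

Boundary ∂_1: C_1 → C_0 is given by ∂[p,q] = [q] − [p].
The 8×13 boundary matrix has rank 7 and Smith normal form diag(1,1,1,1,1,1,1).

The boundary map ∂_2: C_2 → C_1 acts by ∂[p,q,r] = [q,r] − [p,r] + [p,q]. For instance
  ∂ace = ce − ae + ac,
  ∂cfh = fh − ch + cf.
This gives a 13×3 integer matrix of rank 3; reducing to Smith normal form yields diagonal entries (1,1,1).

Computing H_k = (kernel of ∂_k) / (image of ∂_{k+1}):

  H_1: rank ker ∂_1 − rank ∂_2 = (13 − 7) − 3 = 3, and the invariant factors of ∂_2 are all 1, so H_1 ≅ Z^3.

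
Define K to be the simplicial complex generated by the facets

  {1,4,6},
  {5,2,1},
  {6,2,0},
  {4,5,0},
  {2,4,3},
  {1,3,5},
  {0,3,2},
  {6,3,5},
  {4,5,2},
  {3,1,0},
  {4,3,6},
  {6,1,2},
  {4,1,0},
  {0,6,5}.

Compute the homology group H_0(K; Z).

Take the total order 0 < 1 < 2 < 3 < 4 < 5 < 6 on the vertex set. Then K (dimension 2) consists of the simplices:

  0-simplices (7): [0], [1], [2], [3], [4], [5], [6]
  1-simplices (21): [0,1], [0,2], [0,3], [0,4], [0,5], [0,6], [1,2], [1,3], [1,4], [1,5], [1,6], [2,3], [2,4], [2,5], [2,6], [3,4], [3,5], [3,6], [4,5], [4,6], [5,6]
  2-simplices (14): [0,1,3], [0,1,4], [0,2,3], [0,2,6], [0,4,5], [0,5,6], [1,2,5], [1,2,6], [1,3,5], [1,4,6], [2,3,4], [2,4,5], [3,4,6], [3,5,6]

Hence C_0 ≅ Z^7, C_1 ≅ Z^21, C_2 ≅ Z^14.

∂_1: C_1 → C_0 maps an edge to its endpoints' difference, ∂[p,q] = q − p. For instance
  ∂[0,4] = [4] − [0].
This gives a 7×21 integer matrix of rank 6; reducing to Smith normal form yields diagonal entries (1,1,1,1,1,1).

Boundary ∂_2: C_2 → C_1 maps a triangle to the signed sum of its edges. For instance
  ∂[1,2,6] = [2,6] − [1,6] + [1,2],
  ∂[0,5,6] = [5,6] − [0,6] + [0,5].
As a 21×14 matrix over Z this has rank 13, with invariant factors (1,1,1,1,1,1,1,1,1,1,1,1,1).

Now H_k = ker ∂_k / im ∂_{k+1}, so:

  H_0: rank C_0 − rank ∂_1 = 7 − 6 = 1, and the invariant factors of ∂_1 are all 1, so H_0 ≅ Z.

H_0 = Z.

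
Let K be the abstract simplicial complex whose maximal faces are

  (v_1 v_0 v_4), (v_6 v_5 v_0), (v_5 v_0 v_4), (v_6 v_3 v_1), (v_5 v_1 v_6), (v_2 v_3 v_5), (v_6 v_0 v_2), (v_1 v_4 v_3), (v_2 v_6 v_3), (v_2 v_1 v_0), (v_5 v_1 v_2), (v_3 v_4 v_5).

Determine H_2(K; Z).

H_2 ≅ 0.

Fix the vertex order v_0 < v_1 < v_2 < v_3 < v_4 < v_5 < v_6 and write every simplex with vertices in increasing order. Then dim K = 2 and the simplices of K are:

  0-simplices (7): [v_0], [v_1], [v_2], [v_3], [v_4], [v_5], [v_6]
  1-simplices (18): (18 of them)
  2-simplices (12): (12 of them)

Hence C_0 ≅ Z^7, C_1 ≅ Z^18, C_2 ≅ Z^12.

Boundary ∂_1: C_1 → C_0 maps an edge to its endpoints' difference, ∂[p,q] = q − p. For instance
  ∂[v_2,v_5] = [v_5] − [v_2].
The 7×18 boundary matrix has rank 6 and Smith normal form diag(1,1,1,1,1,1).

Boundary ∂_2: C_2 → C_1 acts by ∂[p,q,r] = [q,r] − [p,r] + [p,q]. For instance
  ∂[v_1,v_3,v_4] = [v_3,v_4] − [v_1,v_4] + [v_1,v_3],
  ∂[v_0,v_4,v_5] = [v_4,v_5] − [v_0,v_5] + [v_0,v_4].
The 18×12 boundary matrix has rank 12 and Smith normal form diag(1,1,1,1,1,1,1,1,1,1,1,2).

Now H_k = ker ∂_k / im ∂_{k+1}, so:

  H_2: rank ker ∂_2 − rank ∂_3 = (12 − 12) − 0 = 0, and there is no ∂_3, so H_2 ≅ 0.

(K is a triangulation of the real projective plane RP^2.)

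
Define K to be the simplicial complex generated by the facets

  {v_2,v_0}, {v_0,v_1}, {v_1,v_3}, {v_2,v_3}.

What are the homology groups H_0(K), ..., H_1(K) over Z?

H_0 = Z,  H_1 = Z.

Take the total order v_0 < v_1 < v_2 < v_3 on the vertex set. Then K (dimension 1) consists of the simplices:

  0-simplices (4): [v_0], [v_1], [v_2], [v_3]
  1-simplices (4): [v_0,v_1], [v_0,v_2], [v_1,v_3], [v_2,v_3]

giving chain groups C_0 ≅ Z^4, C_1 ≅ Z^4.

Boundary ∂_1: C_1 → C_0 is given by ∂[p,q] = [q] − [p].
The 4×4 boundary matrix has rank 3 and Smith normal form diag(1,1,1).

Reading off H_k = ker ∂_k / im ∂_{k+1}:

  H_0: rank C_0 − rank ∂_1 = 4 − 3 = 1, and the invariant factors of ∂_1 are all 1, so H_0 = Z.
  H_1: rank ker ∂_1 − rank ∂_2 = (4 − 3) − 0 = 1, and there is no ∂_2, so H_1 = Z.

As a check, the Euler characteristic is 4 − 4 = 0, which agrees with 1 − 1 = 0.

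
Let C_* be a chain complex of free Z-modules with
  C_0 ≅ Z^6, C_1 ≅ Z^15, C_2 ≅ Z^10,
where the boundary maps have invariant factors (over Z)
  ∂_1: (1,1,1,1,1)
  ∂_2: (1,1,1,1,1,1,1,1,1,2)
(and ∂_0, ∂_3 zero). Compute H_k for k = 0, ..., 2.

H_0: b_0 = 6 − 0 − 5 = 1; torsion from ∂_1 factors > 1: none. So H_0 = Z.
H_1: b_1 = 15 − 5 − 10 = 0; torsion from ∂_2 factors > 1: [2]. So H_1 = Z/2.
H_2: b_2 = 10 − 10 − 0 = 0; torsion from ∂_3 factors > 1: none. So H_2 = 0.

H_0 = Z,  H_1 = Z/2,  H_2 = 0.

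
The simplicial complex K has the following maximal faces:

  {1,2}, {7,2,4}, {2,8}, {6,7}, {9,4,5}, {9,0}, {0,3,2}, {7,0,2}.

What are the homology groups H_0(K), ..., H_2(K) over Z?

We work with the vertex ordering 0 < 1 < 2 < 3 < 4 < 5 < 6 < 7 < 8 < 9. The simplices of K, each written with vertices in increasing order, are:

  0-simplices (10): [0], [1], [2], [3], [4], [5], [6], [7], [8], [9]
  1-simplices (14): [0,2], [0,3], [0,7], [0,9], [1,2], [2,3], [2,4], [2,7], [2,8], [4,5], [4,7], [4,9], [5,9], [6,7]
  2-simplices (4): [0,2,3], [0,2,7], [2,4,7], [4,5,9]

so the chain groups are C_0 ≅ Z^10, C_1 ≅ Z^14, C_2 ≅ Z^4.

∂_1: C_1 → C_0 maps an edge to its endpoints' difference, ∂[p,q] = q − p.
This gives a 10×14 integer matrix of rank 9; reducing to Smith normal form yields diagonal entries (1,1,1,1,1,1,1,1,1).

The boundary map ∂_2: C_2 → C_1 acts by ∂[p,q,r] = [q,r] − [p,r] + [p,q]. For instance
  ∂[0,2,7] = [2,7] − [0,7] + [0,2],
  ∂[2,4,7] = [4,7] − [2,7] + [2,4].
As a 14×4 matrix over Z this has rank 4, with invariant factors (1,1,1,1).

Computing H_k = (kernel of ∂_k) / (image of ∂_{k+1}):

  H_0: rank C_0 − rank ∂_1 = 10 − 9 = 1, and the invariant factors of ∂_1 are all 1, so H_0 = Z.
  H_1: rank ker ∂_1 − rank ∂_2 = (14 − 9) − 4 = 1, and the invariant factors of ∂_2 are all 1, so H_1 = Z.
  H_2: rank ker ∂_2 − rank ∂_3 = (4 − 4) − 0 = 0, and there is no ∂_3, so H_2 = 0.

H_0 = Z,  H_1 = Z,  H_2 = 0.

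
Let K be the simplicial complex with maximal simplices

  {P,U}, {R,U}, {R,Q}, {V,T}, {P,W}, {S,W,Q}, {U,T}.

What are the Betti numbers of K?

b_0 = 1, b_1 = 1, b_2 = 0.

K has 8 vertices, 9 edges, 1 triangle.
rank ∂_0 = 0, rank ∂_1 = 7 ⇒ b_0 = 8 − 0 − 7 = 1; all invariant factors of ∂_1 are 1 so no torsion. So H_0 = Z.
rank ∂_1 = 7, rank ∂_2 = 1 ⇒ b_1 = 9 − 7 − 1 = 1; all invariant factors of ∂_2 are 1 so no torsion. So H_1 = Z.
rank ∂_2 = 1, rank ∂_3 = 0 ⇒ b_2 = 1 − 1 − 0 = 0. So H_2 = 0.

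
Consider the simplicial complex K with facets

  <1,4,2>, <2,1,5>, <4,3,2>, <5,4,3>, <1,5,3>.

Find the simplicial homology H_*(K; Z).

H_0 ≅ Z,  H_1 ≅ Z,  H_2 = 0.

Fix the vertex order 1 < 2 < 3 < 4 < 5 and write every simplex with vertices in increasing order. Then dim K = 2 and the simplices of K are:

  0-simplices (5): [1], [2], [3], [4], [5]
  1-simplices (10): [1,2], [1,3], [1,4], [1,5], [2,3], [2,4], [2,5], [3,4], [3,5], [4,5]
  2-simplices (5): [1,2,4], [1,2,5], [1,3,5], [2,3,4], [3,4,5]

Hence C_0 ≅ Z^5, C_1 ≅ Z^10, C_2 ≅ Z^5.

∂_1: C_1 → C_0 is given by ∂[p,q] = [q] − [p].
This gives a 5×10 integer matrix of rank 4; reducing to Smith normal form yields diagonal entries (1,1,1,1).

The boundary map ∂_2: C_2 → C_1 acts by ∂[p,q,r] = [q,r] − [p,r] + [p,q]. For instance
  ∂[1,3,5] = [3,5] − [1,5] + [1,3],
  ∂[1,2,5] = [2,5] − [1,5] + [1,2].
This gives a 10×5 integer matrix of rank 5; reducing to Smith normal form yields diagonal entries (1,1,1,1,1).

Now H_k = ker ∂_k / im ∂_{k+1}, so:

  H_0: rank C_0 − rank ∂_1 = 5 − 4 = 1, and the invariant factors of ∂_1 are all 1, so H_0 = Z.
  H_1: rank ker ∂_1 − rank ∂_2 = (10 − 4) − 5 = 1, and the invariant factors of ∂_2 are all 1, so H_1 = Z.
  H_2: rank ker ∂_2 − rank ∂_3 = (5 − 5) − 0 = 0, and there is no ∂_3, so H_2 = 0.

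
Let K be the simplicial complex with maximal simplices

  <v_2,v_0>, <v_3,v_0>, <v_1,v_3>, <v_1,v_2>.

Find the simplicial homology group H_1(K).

Fix the vertex order v_0 < v_1 < v_2 < v_3 and write every simplex with vertices in increasing order. Then dim K = 1 and the simplices of K are:

  0-simplices (4): [v_0], [v_1], [v_2], [v_3]
  1-simplices (4): [v_0,v_2], [v_0,v_3], [v_1,v_2], [v_1,v_3]

Hence C_0 ≅ Z^4, C_1 ≅ Z^4.

The boundary map ∂_1: C_1 → C_0 sends each edge [p,q] (with p < q) to q − p. For instance
  ∂[v_1,v_3] = [v_3] − [v_1].
The resulting 4×4 matrix has rank 3, and its Smith normal form has invariant factors (1,1,1).

Computing H_k = (kernel of ∂_k) / (image of ∂_{k+1}):

  H_1: rank ker ∂_1 − rank ∂_2 = (4 − 3) − 0 = 1, and there is no ∂_2, so H_1 = Z.

(K is a triangulation of the circle S^1.)

H_1 ≅ Z.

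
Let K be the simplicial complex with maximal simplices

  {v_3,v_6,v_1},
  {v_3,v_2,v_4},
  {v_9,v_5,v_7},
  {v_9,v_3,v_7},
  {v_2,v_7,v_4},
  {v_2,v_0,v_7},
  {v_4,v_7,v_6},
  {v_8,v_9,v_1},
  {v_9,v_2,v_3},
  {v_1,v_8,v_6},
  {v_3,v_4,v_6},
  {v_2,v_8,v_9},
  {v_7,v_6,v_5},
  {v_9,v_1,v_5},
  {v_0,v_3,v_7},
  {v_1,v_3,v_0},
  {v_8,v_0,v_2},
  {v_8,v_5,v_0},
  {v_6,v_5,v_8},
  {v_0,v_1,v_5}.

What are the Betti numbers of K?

b_0 = 1, b_1 = 1, b_2 = 0.

K has 10 vertices, 30 edges, 20 triangles.
rank ∂_0 = 0, rank ∂_1 = 9 ⇒ b_0 = 10 − 0 − 9 = 1; all invariant factors of ∂_1 are 1 so no torsion. So H_0 = Z.
rank ∂_1 = 9, rank ∂_2 = 20 ⇒ b_1 = 30 − 9 − 20 = 1; ∂_2 has invariant factor(s) [2] giving torsion. So H_1 = Z ⊕ Z/2.
rank ∂_2 = 20, rank ∂_3 = 0 ⇒ b_2 = 20 − 20 − 0 = 0. So H_2 = 0.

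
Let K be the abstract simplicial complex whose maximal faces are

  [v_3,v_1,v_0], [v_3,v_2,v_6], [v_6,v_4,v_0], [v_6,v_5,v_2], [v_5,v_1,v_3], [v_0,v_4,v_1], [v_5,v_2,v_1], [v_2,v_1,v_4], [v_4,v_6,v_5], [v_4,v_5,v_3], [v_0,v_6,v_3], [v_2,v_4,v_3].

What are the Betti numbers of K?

Order the vertices as v_0 < v_1 < v_2 < v_3 < v_4 < v_5 < v_6. Listing each simplex with vertices in this order, K has dimension 2 with simplices:

  0-simplices (7): [v_0], [v_1], [v_2], [v_3], [v_4], [v_5], [v_6]
  1-simplices (18): (18 of them)
  2-simplices (12): (12 of them)

giving chain groups C_0 ≅ Z^7, C_1 ≅ Z^18, C_2 ≅ Z^12.

Boundary ∂_1: C_1 → C_0 sends each edge [p,q] (with p < q) to q − p. For instance
  ∂[v_1,v_5] = [v_5] − [v_1].
As a 7×18 matrix over Z this has rank 6, with invariant factors (1,1,1,1,1,1).

Boundary ∂_2: C_2 → C_1 acts by ∂[p,q,r] = [q,r] − [p,r] + [p,q]. For instance
  ∂[v_0,v_1,v_4] = [v_1,v_4] − [v_0,v_4] + [v_0,v_1],
  ∂[v_1,v_3,v_5] = [v_3,v_5] − [v_1,v_5] + [v_1,v_3].
The resulting 18×12 matrix has rank 12, and its Smith normal form has invariant factors (1,1,1,1,1,1,1,1,1,1,1,2).

Reading off H_k = ker ∂_k / im ∂_{k+1}:

  H_0: rank C_0 − rank ∂_1 = 7 − 6 = 1, and the invariant factors of ∂_1 are all 1, so H_0 ≅ Z.
  H_1: rank ker ∂_1 − rank ∂_2 = (18 − 6) − 12 = 0, and ∂_2 has invariant factor 2 > 1, so H_1 ≅ Z/2Z.
  H_2: rank ker ∂_2 − rank ∂_3 = (12 − 12) − 0 = 0, and there is no ∂_3, so H_2 ≅ 0.

As a check, the Euler characteristic is 7 − 18 + 12 = 1, which agrees with 1 − 0 + 0 = 1.

Hence the Betti numbers are b_0 = 1, b_1 = 0, b_2 = 0.

b_0 = 1, b_1 = 0, b_2 = 0.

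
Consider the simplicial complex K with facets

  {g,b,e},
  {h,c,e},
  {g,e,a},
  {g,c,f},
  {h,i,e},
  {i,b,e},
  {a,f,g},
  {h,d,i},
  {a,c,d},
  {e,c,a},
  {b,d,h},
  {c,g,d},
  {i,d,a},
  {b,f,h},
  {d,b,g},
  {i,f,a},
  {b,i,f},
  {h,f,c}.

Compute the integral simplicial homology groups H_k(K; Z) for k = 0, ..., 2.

Order the vertices as a < b < c < d < e < f < g < h < i. Listing each simplex with vertices in this order, K has dimension 2 with simplices:

  0-simplices (9): a, b, c, d, e, f, g, h, i
  1-simplices (27): ac, ad, ae, af, ag, ai, bd, be, bf, bg, bh, bi, cd, ce, cf, cg, ch, dg, dh, di, eg, eh, ei, fg, fh, fi, hi
  2-simplices (18): acd, ace, adi, aeg, afg, afi, bdg, bdh, beg, bei, bfh, bfi, cdg, ceh, cfg, cfh, dhi, ehi

so the chain groups are C_0 ≅ Z^9, C_1 ≅ Z^27, C_2 ≅ Z^18.

∂_1: C_1 → C_0 sends each edge [p,q] (with p < q) to q − p. For instance
  ∂cg = g − c.
As a 9×27 matrix over Z this has rank 8, with invariant factors (1,1,1,1,1,1,1,1).

∂_2: C_2 → C_1 sends each 2-simplex [p,q,r] to [q,r] − [p,r] + [p,q]. For instance
  ∂afg = fg − ag + af,
  ∂bfh = fh − bh + bf.
This gives a 27×18 integer matrix of rank 18; reducing to Smith normal form yields diagonal entries (1,1,1,1,1,1,1,1,1,1,1,1,1,1,1,1,1,2).

Now H_k = ker ∂_k / im ∂_{k+1}, so:

  H_0: rank C_0 − rank ∂_1 = 9 − 8 = 1, and the invariant factors of ∂_1 are all 1, so H_0 ≅ Z.
  H_1: rank ker ∂_1 − rank ∂_2 = (27 − 8) − 18 = 1, and ∂_2 has invariant factor 2 > 1, so H_1 ≅ Z × Z/2.
  H_2: rank ker ∂_2 − rank ∂_3 = (18 − 18) − 0 = 0, and there is no ∂_3, so H_2 ≅ 0.

H_0 = Z,  H_1 = Z × Z/2,  H_2 = 0.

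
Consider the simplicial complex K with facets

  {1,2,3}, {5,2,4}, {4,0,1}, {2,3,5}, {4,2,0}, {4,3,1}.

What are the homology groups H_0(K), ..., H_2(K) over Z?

Order the vertices as 0 < 1 < 2 < 3 < 4 < 5. Listing each simplex with vertices in this order, K has dimension 2 with simplices:

  0-simplices (6): [0], [1], [2], [3], [4], [5]
  1-simplices (12): [0,1], [0,2], [0,4], [1,2], [1,3], [1,4], [2,3], [2,4], [2,5], [3,4], [3,5], [4,5]
  2-simplices (6): [0,1,4], [0,2,4], [1,2,3], [1,3,4], [2,3,5], [2,4,5]

giving chain groups C_0 ≅ Z^6, C_1 ≅ Z^12, C_2 ≅ Z^6.

The boundary map ∂_1: C_1 → C_0 maps an edge to its endpoints' difference, ∂[p,q] = q − p.
The 6×12 boundary matrix has rank 5 and Smith normal form diag(1,1,1,1,1).

∂_2: C_2 → C_1 maps a triangle to the signed sum of its edges. For instance
  ∂[0,1,4] = [1,4] − [0,4] + [0,1],
  ∂[1,2,3] = [2,3] − [1,3] + [1,2].
The 12×6 boundary matrix has rank 6 and Smith normal form diag(1,1,1,1,1,1).

Computing H_k = (kernel of ∂_k) / (image of ∂_{k+1}):

  H_0: rank C_0 − rank ∂_1 = 6 − 5 = 1, and the invariant factors of ∂_1 are all 1, so H_0 ≅ Z.
  H_1: rank ker ∂_1 − rank ∂_2 = (12 − 5) − 6 = 1, and the invariant factors of ∂_2 are all 1, so H_1 ≅ Z.
  H_2: rank ker ∂_2 − rank ∂_3 = (6 − 6) − 0 = 0, and there is no ∂_3, so H_2 ≅ 0.

H_0 = Z,  H_1 = Z,  H_2 = 0.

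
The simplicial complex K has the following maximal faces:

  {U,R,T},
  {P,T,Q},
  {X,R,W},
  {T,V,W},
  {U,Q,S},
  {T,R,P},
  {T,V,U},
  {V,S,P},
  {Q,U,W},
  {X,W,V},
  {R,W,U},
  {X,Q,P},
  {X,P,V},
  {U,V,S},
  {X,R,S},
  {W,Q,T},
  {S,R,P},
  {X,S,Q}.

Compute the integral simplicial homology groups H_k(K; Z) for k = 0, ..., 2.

H_0 ≅ Z,  H_1 ≅ Z ⊕ Z/2,  H_2 = 0.

K has 9 vertices, 27 edges, 18 triangles.
rank ∂_0 = 0, rank ∂_1 = 8 ⇒ b_0 = 9 − 0 − 8 = 1; all invariant factors of ∂_1 are 1 so no torsion. So H_0 = Z.
rank ∂_1 = 8, rank ∂_2 = 18 ⇒ b_1 = 27 − 8 − 18 = 1; ∂_2 has invariant factor(s) [2] giving torsion. So H_1 = Z ⊕ Z/2.
rank ∂_2 = 18, rank ∂_3 = 0 ⇒ b_2 = 18 − 18 − 0 = 0. So H_2 = 0.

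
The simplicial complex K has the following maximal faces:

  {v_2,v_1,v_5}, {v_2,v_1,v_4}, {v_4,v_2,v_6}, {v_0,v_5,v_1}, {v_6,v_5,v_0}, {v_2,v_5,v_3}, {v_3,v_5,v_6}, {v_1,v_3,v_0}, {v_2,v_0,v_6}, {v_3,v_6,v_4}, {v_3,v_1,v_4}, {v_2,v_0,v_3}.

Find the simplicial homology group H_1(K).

H_1 ≅ Z/2.

K has 7 vertices, 18 edges, 12 triangles.
rank ∂_1 = 6, rank ∂_2 = 12 ⇒ b_1 = 18 − 6 − 12 = 0; ∂_2 has invariant factor(s) [2] giving torsion. So H_1 ≅ Z/2.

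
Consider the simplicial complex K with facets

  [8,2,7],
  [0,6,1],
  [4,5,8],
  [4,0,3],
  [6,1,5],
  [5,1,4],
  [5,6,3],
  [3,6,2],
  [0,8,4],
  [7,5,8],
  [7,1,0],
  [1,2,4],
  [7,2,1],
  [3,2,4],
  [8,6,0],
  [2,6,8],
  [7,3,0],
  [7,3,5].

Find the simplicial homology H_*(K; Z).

Order the vertices as 0 < 1 < 2 < 3 < 4 < 5 < 6 < 7 < 8. Listing each simplex with vertices in this order, K has dimension 2 with simplices:

  0-simplices (9): [0], [1], [2], [3], [4], [5], [6], [7], [8]
  1-simplices (27): (27 of them)
  2-simplices (18): [0,1,6], [0,1,7], [0,3,4], [0,3,7], [0,4,8], [0,6,8], [1,2,4], [1,2,7], [1,4,5], [1,5,6], [2,3,4], [2,3,6], [2,6,8], [2,7,8], [3,5,6], [3,5,7], [4,5,8], [5,7,8]

Hence C_0 ≅ Z^9, C_1 ≅ Z^27, C_2 ≅ Z^18.

Boundary ∂_1: C_1 → C_0 is given by ∂[p,q] = [q] − [p]. For instance
  ∂[2,4] = [4] − [2].
The resulting 9×27 matrix has rank 8, and its Smith normal form has invariant factors (1,1,1,1,1,1,1,1).

Boundary ∂_2: C_2 → C_1 sends each 2-simplex [p,q,r] to [q,r] − [p,r] + [p,q]. For instance
  ∂[0,3,7] = [3,7] − [0,7] + [0,3],
  ∂[1,4,5] = [4,5] − [1,5] + [1,4].
As a 27×18 matrix over Z this has rank 17, with invariant factors (1,1,1,1,1,1,1,1,1,1,1,1,1,1,1,1,1).

Computing H_k = (kernel of ∂_k) / (image of ∂_{k+1}):

  H_0: rank C_0 − rank ∂_1 = 9 − 8 = 1, and the invariant factors of ∂_1 are all 1, so H_0 = Z.
  H_1: rank ker ∂_1 − rank ∂_2 = (27 − 8) − 17 = 2, and the invariant factors of ∂_2 are all 1, so H_1 = Z^2.
  H_2: rank ker ∂_2 − rank ∂_3 = (18 − 17) − 0 = 1, and there is no ∂_3, so H_2 = Z.

As a check, the Euler characteristic is 9 − 27 + 18 = 0, which agrees with 1 − 2 + 1 = 0.

H_0 = Z,  H_1 = Z^2,  H_2 = Z.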